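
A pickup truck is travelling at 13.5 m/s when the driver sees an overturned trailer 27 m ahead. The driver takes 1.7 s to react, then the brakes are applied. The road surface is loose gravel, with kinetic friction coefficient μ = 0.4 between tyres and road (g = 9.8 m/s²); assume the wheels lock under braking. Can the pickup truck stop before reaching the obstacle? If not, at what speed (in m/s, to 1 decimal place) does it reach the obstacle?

No — it strikes the obstacle at 12.3 m/s

a = μg = 0.4 × 9.8 = 3.920 m/s².
Reaction distance = 13.5000 × 1.7 = 22.950 m.
Braking distance needed to stop: v²/(2a) = 182.250 / 7.840 = 23.246 m, so total needed = 22.950 + 23.246 = 46.196 m > 27 m — it cannot stop.
Distance remaining when braking begins: 27 − 22.950 = 4.050 m.
v² = v₀² − 2a·d = 182.250 − 2 × 3.920 × 4.050 = 150.498 m²/s².
v = √150.498 = 12.268 m/s.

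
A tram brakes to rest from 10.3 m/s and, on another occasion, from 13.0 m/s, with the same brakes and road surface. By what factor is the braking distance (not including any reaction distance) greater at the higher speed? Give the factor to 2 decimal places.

Braking distance d = v²/(2a), so with a fixed, d ∝ v².
Factor = (13.0/10.3)² = 1.2621² = 1.5929.

Factor ≈ 1.59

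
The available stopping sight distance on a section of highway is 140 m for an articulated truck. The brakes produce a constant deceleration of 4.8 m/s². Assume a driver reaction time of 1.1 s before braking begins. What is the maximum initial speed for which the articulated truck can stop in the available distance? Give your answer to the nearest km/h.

Maximum speed ≈ 114 km/h

Stopping distance: v·t_r + v²/(2a) = 140 with t_r = 1.1 s and a = 4.800 m/s².
So v² + 10.560 v − 1344.00 = 0.
Positive root: v = −a·t_r + √((a·t_r)² + 2a·d) = −5.280 + √(27.878 + 1344.00) = 31.7589 m/s.
31.7589 m/s × 3.6 = 114.332 km/h.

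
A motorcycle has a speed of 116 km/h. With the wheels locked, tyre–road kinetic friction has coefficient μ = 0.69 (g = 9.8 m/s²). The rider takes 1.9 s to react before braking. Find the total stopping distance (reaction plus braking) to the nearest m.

Total stopping distance ≈ 138 m

116 km/h ÷ 3.6 = 32.2222 m/s.
a = μg = 0.69 × 9.8 = 6.762 m/s².
Reaction distance = v·t_r = 32.2222 × 1.9 = 61.222 m.
Braking distance = v²/(2a) = 32.2222² / (2 × 6.762) = 1038.270 / 13.524 = 76.772 m.
Total = 61.222 + 76.772 = 137.994 m.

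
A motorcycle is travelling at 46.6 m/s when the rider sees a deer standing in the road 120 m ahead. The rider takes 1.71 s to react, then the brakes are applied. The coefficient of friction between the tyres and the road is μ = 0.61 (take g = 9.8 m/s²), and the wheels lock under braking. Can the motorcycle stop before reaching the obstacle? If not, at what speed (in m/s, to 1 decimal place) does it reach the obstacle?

No — it strikes the obstacle at 41.1 m/s

a = μg = 0.61 × 9.8 = 5.978 m/s².
Reaction distance = 46.6000 × 1.71 = 79.686 m.
Braking distance needed to stop: v²/(2a) = 2171.560 / 11.956 = 181.629 m, so total needed = 79.686 + 181.629 = 261.315 m > 120 m — it cannot stop.
Distance remaining when braking begins: 120 − 79.686 = 40.314 m.
v² = v₀² − 2a·d = 2171.560 − 2 × 5.978 × 40.314 = 1689.566 m²/s².
v = √1689.566 = 41.104 m/s.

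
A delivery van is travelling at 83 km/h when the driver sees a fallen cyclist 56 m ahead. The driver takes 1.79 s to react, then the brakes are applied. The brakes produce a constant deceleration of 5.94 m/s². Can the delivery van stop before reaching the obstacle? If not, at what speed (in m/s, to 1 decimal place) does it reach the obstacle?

No — it strikes the obstacle at 18.9 m/s

83 km/h ÷ 3.6 = 23.0556 m/s.
Reaction distance = 23.0556 × 1.79 = 41.270 m.
Braking distance needed to stop: v²/(2a) = 531.561 / 11.880 = 44.744 m, so total needed = 41.270 + 44.744 = 86.014 m > 56 m — it cannot stop.
Distance remaining when braking begins: 56 − 41.270 = 14.730 m.
v² = v₀² − 2a·d = 531.561 − 2 × 5.940 × 14.730 = 356.569 m²/s².
v = √356.569 = 18.883 m/s.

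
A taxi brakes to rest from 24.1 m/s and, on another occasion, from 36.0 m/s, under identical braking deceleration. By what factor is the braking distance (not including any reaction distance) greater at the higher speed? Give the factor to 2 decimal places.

Braking distance d = v²/(2a), so with a fixed, d ∝ v².
Factor = (36.0/24.1)² = 1.4938² = 2.2314.

Factor ≈ 2.23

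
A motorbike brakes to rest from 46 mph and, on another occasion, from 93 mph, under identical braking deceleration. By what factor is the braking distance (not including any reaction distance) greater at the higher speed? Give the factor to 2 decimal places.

Factor ≈ 4.09

Braking distance d = v²/(2a), so with a fixed, d ∝ v².
Factor = (93/46)² = 2.0217² = 4.0873.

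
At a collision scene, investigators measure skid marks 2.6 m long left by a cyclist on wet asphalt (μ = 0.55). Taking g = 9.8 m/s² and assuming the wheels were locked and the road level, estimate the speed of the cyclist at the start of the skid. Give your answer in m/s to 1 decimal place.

Initial speed ≈ 5.3 m/s

Deceleration a = μg = 0.55 × 9.8 = 5.390 m/s².
v = √(2a·d) = √(2 × 5.390 × 2.6) = √28.028 = 5.2941 m/s.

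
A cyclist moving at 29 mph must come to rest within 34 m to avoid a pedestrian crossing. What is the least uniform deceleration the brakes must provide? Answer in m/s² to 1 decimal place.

Required deceleration ≈ 2.5 m/s²

29 mph × 0.44704 = 12.9642 m/s.
v² = 2a·d ⇒ a = v²/(2d) = 12.9642² / (2 × 34.000) = 168.070 / 68.000 = 2.4716 m/s².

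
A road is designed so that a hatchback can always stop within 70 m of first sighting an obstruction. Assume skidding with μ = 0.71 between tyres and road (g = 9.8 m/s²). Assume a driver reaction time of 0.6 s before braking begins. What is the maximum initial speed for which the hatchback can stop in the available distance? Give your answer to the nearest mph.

Maximum speed ≈ 61 mph

a = μg = 0.71 × 9.8 = 6.958 m/s².
Stopping distance: v·t_r + v²/(2a) = 70 with t_r = 0.6 s and a = 6.958 m/s².
So v² + 8.350 v − 974.12 = 0.
Positive root: v = −a·t_r + √((a·t_r)² + 2a·d) = −4.175 + √(17.431 + 974.12) = 27.3139 m/s.
27.3139 m/s ÷ 0.44704 = 61.099 mph.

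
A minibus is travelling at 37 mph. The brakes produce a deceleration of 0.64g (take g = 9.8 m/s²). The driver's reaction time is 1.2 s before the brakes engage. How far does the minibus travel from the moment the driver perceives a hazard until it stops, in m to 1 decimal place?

Total stopping distance ≈ 41.7 m

37 mph × 0.44704 = 16.5405 m/s.
a = 0.64 × 9.8 = 6.272 m/s².
Reaction distance = v·t_r = 16.5405 × 1.2 = 19.849 m.
Braking distance = v²/(2a) = 16.5405² / (2 × 6.272) = 273.588 / 12.544 = 21.810 m.
Total = 19.849 + 21.810 = 41.659 m.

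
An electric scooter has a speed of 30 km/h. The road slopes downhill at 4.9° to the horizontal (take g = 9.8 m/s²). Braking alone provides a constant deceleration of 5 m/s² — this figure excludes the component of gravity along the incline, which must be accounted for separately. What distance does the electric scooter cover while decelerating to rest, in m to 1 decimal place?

30 km/h ÷ 3.6 = 8.3333 m/s.
Gravity along the downhill slope reduces the braking deceleration: a_eff = 5.000 − 9.8·sin 4.9° = 5.000 − 0.837 = 4.163 m/s².
Braking distance = v²/(2a) = 8.3333² / (2 × 4.163) = 69.444 / 8.326 = 8.341 m.

Braking distance ≈ 8.3 m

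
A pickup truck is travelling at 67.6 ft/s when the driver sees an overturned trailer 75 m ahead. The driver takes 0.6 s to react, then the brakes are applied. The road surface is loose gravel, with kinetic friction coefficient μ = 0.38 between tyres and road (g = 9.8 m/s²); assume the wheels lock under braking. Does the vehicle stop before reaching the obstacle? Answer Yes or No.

Yes

67.6 ft/s × 0.3048 = 20.6045 m/s.
a = μg = 0.38 × 9.8 = 3.724 m/s².
Reaction distance = 20.6045 × 0.6 = 12.363 m.
Braking distance = v²/(2a) = 424.545 / 7.448 = 57.001 m.
Total stopping distance = 12.363 + 57.001 = 69.364 m, vs 75 m available — it stops with 75 − 69.364 = 5.636 m to spare.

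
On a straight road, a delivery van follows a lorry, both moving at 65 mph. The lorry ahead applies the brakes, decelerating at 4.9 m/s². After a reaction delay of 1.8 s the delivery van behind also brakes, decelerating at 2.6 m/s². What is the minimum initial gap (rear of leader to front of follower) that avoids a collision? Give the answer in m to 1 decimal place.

65 mph × 0.44704 = 29.0576 m/s.
Leader travels v²/(2a_L) = 844.344 / 9.800 = 86.158 m before stopping.
Follower covers v·t_r = 29.0576 × 1.8 = 52.304 m while reacting, then v²/(2a_F) = 844.344 / 5.200 = 162.374 m while braking, for a total of 52.304 + 162.374 = 214.678 m.
Since a_F ≤ a_L and the follower starts braking later, the follower is never slower than the leader, so the closest approach is when both have stopped.
Minimum gap = 214.678 − 86.158 = 128.520 m.

Minimum gap ≈ 128.5 m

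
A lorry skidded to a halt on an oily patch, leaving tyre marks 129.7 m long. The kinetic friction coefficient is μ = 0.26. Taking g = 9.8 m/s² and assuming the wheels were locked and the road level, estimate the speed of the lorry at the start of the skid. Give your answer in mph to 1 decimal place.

Deceleration a = μg = 0.26 × 9.8 = 2.548 m/s².
v = √(2a·d) = √(2 × 2.548 × 129.7) = √660.951 = 25.7090 m/s.
= 25.7090 ÷ 0.44704 = 57.509 mph.

Initial speed ≈ 57.5 mph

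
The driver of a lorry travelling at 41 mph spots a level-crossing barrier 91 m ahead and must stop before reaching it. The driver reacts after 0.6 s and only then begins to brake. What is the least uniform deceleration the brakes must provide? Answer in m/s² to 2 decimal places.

41 mph × 0.44704 = 18.3286 m/s.
Distance covered during reaction = 18.3286 × 0.6 = 10.997 m.
Distance available for braking: 91 − 10.997 = 80.003 m.
v² = 2a·d ⇒ a = v²/(2d) = 18.3286² / (2 × 80.003) = 335.938 / 160.006 = 2.0995 m/s².

Required deceleration ≈ 2.10 m/s²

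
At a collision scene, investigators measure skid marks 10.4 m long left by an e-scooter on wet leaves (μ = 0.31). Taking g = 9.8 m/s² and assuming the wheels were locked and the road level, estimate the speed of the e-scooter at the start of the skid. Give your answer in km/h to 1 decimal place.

Deceleration a = μg = 0.31 × 9.8 = 3.038 m/s².
v = √(2a·d) = √(2 × 3.038 × 10.4) = √63.190 = 7.9492 m/s.
= 7.9492 × 3.6 = 28.617 km/h.

Initial speed ≈ 28.6 km/h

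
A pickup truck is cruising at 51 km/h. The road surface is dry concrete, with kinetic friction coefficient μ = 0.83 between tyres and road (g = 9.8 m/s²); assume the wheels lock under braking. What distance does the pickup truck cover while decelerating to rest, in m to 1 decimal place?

51 km/h ÷ 3.6 = 14.1667 m/s.
a = μg = 0.83 × 9.8 = 8.134 m/s².
Braking distance = v²/(2a) = 14.1667² / (2 × 8.134) = 200.695 / 16.268 = 12.337 m.

Braking distance ≈ 12.3 m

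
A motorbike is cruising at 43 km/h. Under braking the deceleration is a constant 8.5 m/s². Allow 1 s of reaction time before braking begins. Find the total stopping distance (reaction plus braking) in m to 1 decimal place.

Total stopping distance ≈ 20.3 m

43 km/h ÷ 3.6 = 11.9444 m/s.
Reaction distance = v·t_r = 11.9444 × 1 = 11.944 m.
Braking distance = v²/(2a) = 11.9444² / (2 × 8.500) = 142.669 / 17.000 = 8.392 m.
Total = 11.944 + 8.392 = 20.336 m.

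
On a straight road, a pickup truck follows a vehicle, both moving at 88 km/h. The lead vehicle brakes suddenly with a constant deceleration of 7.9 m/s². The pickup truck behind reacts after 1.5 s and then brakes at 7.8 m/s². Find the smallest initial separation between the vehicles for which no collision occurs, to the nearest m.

Minimum gap ≈ 37 m

88 km/h ÷ 3.6 = 24.4444 m/s.
Leader travels v²/(2a_L) = 597.529 / 15.800 = 37.818 m before stopping.
Follower covers v·t_r = 24.4444 × 1.5 = 36.667 m while reacting, then v²/(2a_F) = 597.529 / 15.600 = 38.303 m while braking, for a total of 36.667 + 38.303 = 74.970 m.
Since a_F ≤ a_L and the follower starts braking later, the follower is never slower than the leader, so the closest approach is when both have stopped.
Minimum gap = 74.970 − 37.818 = 37.152 m.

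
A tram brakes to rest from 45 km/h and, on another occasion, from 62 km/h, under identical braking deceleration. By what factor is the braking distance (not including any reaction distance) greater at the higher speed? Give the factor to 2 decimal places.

Braking distance d = v²/(2a), so with a fixed, d ∝ v².
Factor = (62/45)² = 1.3778² = 1.8983.

Factor ≈ 1.90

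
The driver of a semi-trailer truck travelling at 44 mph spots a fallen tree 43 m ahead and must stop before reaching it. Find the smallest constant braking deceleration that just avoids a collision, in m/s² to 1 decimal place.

Required deceleration ≈ 4.5 m/s²

44 mph × 0.44704 = 19.6698 m/s.
v² = 2a·d ⇒ a = v²/(2d) = 19.6698² / (2 × 43.000) = 386.901 / 86.000 = 4.4988 m/s².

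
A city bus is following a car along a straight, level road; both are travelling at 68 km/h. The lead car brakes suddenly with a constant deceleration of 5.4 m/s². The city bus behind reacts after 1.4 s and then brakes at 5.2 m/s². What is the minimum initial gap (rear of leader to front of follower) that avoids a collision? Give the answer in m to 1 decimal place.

Minimum gap ≈ 27.7 m

68 km/h ÷ 3.6 = 18.8889 m/s.
Leader travels v²/(2a_L) = 356.791 / 10.800 = 33.036 m before stopping.
Follower covers v·t_r = 18.8889 × 1.4 = 26.444 m while reacting, then v²/(2a_F) = 356.791 / 10.400 = 34.307 m while braking, for a total of 26.444 + 34.307 = 60.751 m.
Since a_F ≤ a_L and the follower starts braking later, the follower is never slower than the leader, so the closest approach is when both have stopped.
Minimum gap = 60.751 − 33.036 = 27.715 m.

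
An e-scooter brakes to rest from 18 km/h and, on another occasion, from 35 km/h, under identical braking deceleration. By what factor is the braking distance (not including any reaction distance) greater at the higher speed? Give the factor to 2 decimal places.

Braking distance d = v²/(2a), so with a fixed, d ∝ v².
Factor = (35/18)² = 1.9444² = 3.7807.

Factor ≈ 3.78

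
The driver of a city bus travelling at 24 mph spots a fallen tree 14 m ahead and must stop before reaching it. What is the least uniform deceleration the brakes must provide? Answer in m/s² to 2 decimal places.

24 mph × 0.44704 = 10.7290 m/s.
v² = 2a·d ⇒ a = v²/(2d) = 10.7290² / (2 × 14.000) = 115.111 / 28.000 = 4.1111 m/s².

Required deceleration ≈ 4.11 m/s²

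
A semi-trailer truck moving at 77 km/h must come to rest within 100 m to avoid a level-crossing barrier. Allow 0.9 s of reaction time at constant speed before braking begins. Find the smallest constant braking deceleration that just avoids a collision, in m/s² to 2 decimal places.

Required deceleration ≈ 2.83 m/s²

77 km/h ÷ 3.6 = 21.3889 m/s.
Distance covered during reaction = 21.3889 × 0.9 = 19.250 m.
Distance available for braking: 100 − 19.250 = 80.750 m.
v² = 2a·d ⇒ a = v²/(2d) = 21.3889² / (2 × 80.750) = 457.485 / 161.500 = 2.8327 m/s².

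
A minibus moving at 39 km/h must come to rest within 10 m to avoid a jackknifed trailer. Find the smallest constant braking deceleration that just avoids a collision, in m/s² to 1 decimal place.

39 km/h ÷ 3.6 = 10.8333 m/s.
v² = 2a·d ⇒ a = v²/(2d) = 10.8333² / (2 × 10.000) = 117.360 / 20.000 = 5.8680 m/s².

Required deceleration ≈ 5.9 m/s²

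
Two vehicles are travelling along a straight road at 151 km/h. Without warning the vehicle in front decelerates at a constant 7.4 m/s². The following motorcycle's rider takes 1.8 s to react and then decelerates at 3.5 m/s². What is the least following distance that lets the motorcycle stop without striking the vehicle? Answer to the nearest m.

Minimum gap ≈ 208 m

151 km/h ÷ 3.6 = 41.9444 m/s.
Leader travels v²/(2a_L) = 1759.333 / 14.800 = 118.874 m before stopping.
Follower covers v·t_r = 41.9444 × 1.8 = 75.500 m while reacting, then v²/(2a_F) = 1759.333 / 7.000 = 251.333 m while braking, for a total of 75.500 + 251.333 = 326.833 m.
Since a_F ≤ a_L and the follower starts braking later, the follower is never slower than the leader, so the closest approach is when both have stopped.
Minimum gap = 326.833 − 118.874 = 207.959 m.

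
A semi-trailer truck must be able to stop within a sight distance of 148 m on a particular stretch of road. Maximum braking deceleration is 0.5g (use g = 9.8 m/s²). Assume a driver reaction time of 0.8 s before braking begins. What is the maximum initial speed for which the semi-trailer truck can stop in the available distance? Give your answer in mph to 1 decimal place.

Maximum speed ≈ 76.9 mph

a = 0.5 × 9.8 = 4.900 m/s².
Stopping distance: v·t_r + v²/(2a) = 148 with t_r = 0.8 s and a = 4.900 m/s².
So v² + 7.840 v − 1450.40 = 0.
Positive root: v = −a·t_r + √((a·t_r)² + 2a·d) = −3.920 + √(15.366 + 1450.40) = 34.3653 m/s.
34.3653 m/s ÷ 0.44704 = 76.873 mph.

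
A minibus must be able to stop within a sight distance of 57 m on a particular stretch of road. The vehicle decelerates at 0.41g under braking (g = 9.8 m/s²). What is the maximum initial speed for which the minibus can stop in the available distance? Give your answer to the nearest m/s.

Maximum speed ≈ 21 m/s

a = 0.41 × 9.8 = 4.018 m/s².
v²/(2a) = d ⇒ v = √(2 × 4.018 × 57) = √458.05 = 21.4021 m/s.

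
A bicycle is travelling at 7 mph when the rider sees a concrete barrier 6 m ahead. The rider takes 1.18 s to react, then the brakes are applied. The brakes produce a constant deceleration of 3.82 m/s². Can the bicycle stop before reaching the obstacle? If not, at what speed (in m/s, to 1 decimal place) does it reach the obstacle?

7 mph × 0.44704 = 3.1293 m/s.
Reaction distance = 3.1293 × 1.18 = 3.693 m.
Braking distance = v²/(2a) = 9.793 / 7.640 = 1.282 m.
Total stopping distance = 3.693 + 1.282 = 4.975 m, vs 6 m available — it stops with 6 − 4.975 = 1.025 m to spare.

Yes — it stops about 1.0 m short of the obstacle, so it never reaches it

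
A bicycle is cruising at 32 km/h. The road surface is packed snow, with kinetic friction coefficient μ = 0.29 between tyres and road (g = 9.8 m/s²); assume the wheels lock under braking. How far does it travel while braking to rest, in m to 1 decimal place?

Braking distance ≈ 13.9 m

32 km/h ÷ 3.6 = 8.8889 m/s.
a = μg = 0.29 × 9.8 = 2.842 m/s².
Braking distance = v²/(2a) = 8.8889² / (2 × 2.842) = 79.013 / 5.684 = 13.901 m.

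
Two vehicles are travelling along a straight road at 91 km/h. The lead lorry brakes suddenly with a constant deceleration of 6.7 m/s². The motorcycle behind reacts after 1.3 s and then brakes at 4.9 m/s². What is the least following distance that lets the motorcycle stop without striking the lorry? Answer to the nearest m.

Minimum gap ≈ 50 m

91 km/h ÷ 3.6 = 25.2778 m/s.
Leader travels v²/(2a_L) = 638.967 / 13.400 = 47.684 m before stopping.
Follower covers v·t_r = 25.2778 × 1.3 = 32.861 m while reacting, then v²/(2a_F) = 638.967 / 9.800 = 65.201 m while braking, for a total of 32.861 + 65.201 = 98.062 m.
Since a_F ≤ a_L and the follower starts braking later, the follower is never slower than the leader, so the closest approach is when both have stopped.
Minimum gap = 98.062 − 47.684 = 50.378 m.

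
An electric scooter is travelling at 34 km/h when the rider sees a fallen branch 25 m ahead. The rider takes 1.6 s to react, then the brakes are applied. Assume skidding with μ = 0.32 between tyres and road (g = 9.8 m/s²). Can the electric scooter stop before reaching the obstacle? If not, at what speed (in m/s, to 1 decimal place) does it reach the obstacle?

No — it strikes the obstacle at 5.2 m/s

34 km/h ÷ 3.6 = 9.4444 m/s.
a = μg = 0.32 × 9.8 = 3.136 m/s².
Reaction distance = 9.4444 × 1.6 = 15.111 m.
Braking distance needed to stop: v²/(2a) = 89.197 / 6.272 = 14.221 m, so total needed = 15.111 + 14.221 = 29.332 m > 25 m — it cannot stop.
Distance remaining when braking begins: 25 − 15.111 = 9.889 m.
v² = v₀² − 2a·d = 89.197 − 2 × 3.136 × 9.889 = 27.173 m²/s².
v = √27.173 = 5.213 m/s.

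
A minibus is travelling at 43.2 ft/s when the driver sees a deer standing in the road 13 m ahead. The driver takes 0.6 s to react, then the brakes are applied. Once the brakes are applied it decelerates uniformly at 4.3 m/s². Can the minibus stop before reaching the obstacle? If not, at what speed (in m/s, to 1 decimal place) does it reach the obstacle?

43.2 ft/s × 0.3048 = 13.1674 m/s.
Reaction distance = 13.1674 × 0.6 = 7.900 m.
Braking distance needed to stop: v²/(2a) = 173.380 / 8.600 = 20.160 m, so total needed = 7.900 + 20.160 = 28.060 m > 13 m — it cannot stop.
Distance remaining when braking begins: 13 − 7.900 = 5.100 m.
v² = v₀² − 2a·d = 173.380 − 2 × 4.300 × 5.100 = 129.520 m²/s².
v = √129.520 = 11.381 m/s.

No — it strikes the obstacle at 11.4 m/s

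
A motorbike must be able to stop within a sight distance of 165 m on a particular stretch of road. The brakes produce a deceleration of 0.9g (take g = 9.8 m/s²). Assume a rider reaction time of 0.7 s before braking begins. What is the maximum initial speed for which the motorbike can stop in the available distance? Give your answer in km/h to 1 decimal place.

Maximum speed ≈ 173.3 km/h

a = 0.9 × 9.8 = 8.820 m/s².
Stopping distance: v·t_r + v²/(2a) = 165 with t_r = 0.7 s and a = 8.820 m/s².
So v² + 12.348 v − 2910.60 = 0.
Positive root: v = −a·t_r + √((a·t_r)² + 2a·d) = −6.174 + √(38.118 + 2910.60) = 48.1281 m/s.
48.1281 m/s × 3.6 = 173.261 km/h.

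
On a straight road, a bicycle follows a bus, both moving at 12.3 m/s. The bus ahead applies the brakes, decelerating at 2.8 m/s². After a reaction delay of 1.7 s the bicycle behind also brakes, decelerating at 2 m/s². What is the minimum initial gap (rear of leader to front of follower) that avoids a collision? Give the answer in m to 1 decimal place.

Minimum gap ≈ 31.7 m

Leader travels v²/(2a_L) = 151.290 / 5.600 = 27.016 m before stopping.
Follower covers v·t_r = 12.3000 × 1.7 = 20.910 m while reacting, then v²/(2a_F) = 151.290 / 4.000 = 37.822 m while braking, for a total of 20.910 + 37.822 = 58.732 m.
Since a_F ≤ a_L and the follower starts braking later, the follower is never slower than the leader, so the closest approach is when both have stopped.
Minimum gap = 58.732 − 27.016 = 31.716 m.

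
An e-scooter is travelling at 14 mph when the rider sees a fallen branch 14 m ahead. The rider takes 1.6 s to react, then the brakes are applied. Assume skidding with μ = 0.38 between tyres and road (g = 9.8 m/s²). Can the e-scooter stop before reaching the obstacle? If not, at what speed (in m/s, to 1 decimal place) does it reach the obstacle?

No — it strikes the obstacle at 3.1 m/s

14 mph × 0.44704 = 6.2586 m/s.
a = μg = 0.38 × 9.8 = 3.724 m/s².
Reaction distance = 6.2586 × 1.6 = 10.014 m.
Braking distance needed to stop: v²/(2a) = 39.170 / 7.448 = 5.259 m, so total needed = 10.014 + 5.259 = 15.273 m > 14 m — it cannot stop.
Distance remaining when braking begins: 14 − 10.014 = 3.986 m.
v² = v₀² − 2a·d = 39.170 − 2 × 3.724 × 3.986 = 9.482 m²/s².
v = √9.482 = 3.079 m/s.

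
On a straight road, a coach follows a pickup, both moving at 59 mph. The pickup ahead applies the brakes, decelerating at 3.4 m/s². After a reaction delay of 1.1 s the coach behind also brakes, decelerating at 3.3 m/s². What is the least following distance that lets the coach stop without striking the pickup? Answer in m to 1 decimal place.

59 mph × 0.44704 = 26.3754 m/s.
Leader travels v²/(2a_L) = 695.662 / 6.800 = 102.303 m before stopping.
Follower covers v·t_r = 26.3754 × 1.1 = 29.013 m while reacting, then v²/(2a_F) = 695.662 / 6.600 = 105.403 m while braking, for a total of 29.013 + 105.403 = 134.416 m.
Since a_F ≤ a_L and the follower starts braking later, the follower is never slower than the leader, so the closest approach is when both have stopped.
Minimum gap = 134.416 − 102.303 = 32.113 m.

Minimum gap ≈ 32.1 m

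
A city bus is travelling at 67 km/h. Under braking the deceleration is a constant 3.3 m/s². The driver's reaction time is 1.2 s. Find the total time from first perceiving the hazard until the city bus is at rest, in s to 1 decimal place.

67 km/h ÷ 3.6 = 18.6111 m/s.
Braking time = v/a = 18.6111 / 3.300 = 5.640 s.
Total = 1.2 + 5.640 = 6.840 s.

Total time ≈ 6.8 s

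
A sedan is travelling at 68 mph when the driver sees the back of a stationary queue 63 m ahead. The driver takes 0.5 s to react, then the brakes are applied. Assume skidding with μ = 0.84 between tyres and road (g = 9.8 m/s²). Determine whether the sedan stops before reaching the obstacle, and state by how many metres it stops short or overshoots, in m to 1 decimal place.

No — it overshoots by 8.3 m

68 mph × 0.44704 = 30.3987 m/s.
a = μg = 0.84 × 9.8 = 8.232 m/s².
Reaction distance = 30.3987 × 0.5 = 15.199 m.
Braking distance = v²/(2a) = 924.081 / 16.464 = 56.127 m.
Total stopping distance = 15.199 + 56.127 = 71.326 m, vs 63 m available — it cannot stop in time and overshoots by 71.326 − 63 = 8.326 m.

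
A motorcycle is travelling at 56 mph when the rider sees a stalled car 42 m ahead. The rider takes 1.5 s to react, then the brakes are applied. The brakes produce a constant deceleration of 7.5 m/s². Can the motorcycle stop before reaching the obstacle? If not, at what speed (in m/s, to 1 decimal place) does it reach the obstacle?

56 mph × 0.44704 = 25.0342 m/s.
Reaction distance = 25.0342 × 1.5 = 37.551 m.
Braking distance needed to stop: v²/(2a) = 626.711 / 15.000 = 41.781 m, so total needed = 37.551 + 41.781 = 79.332 m > 42 m — it cannot stop.
Distance remaining when braking begins: 42 − 37.551 = 4.449 m.
v² = v₀² − 2a·d = 626.711 − 2 × 7.500 × 4.449 = 559.976 m²/s².
v = √559.976 = 23.664 m/s.

No — it strikes the obstacle at 23.7 m/s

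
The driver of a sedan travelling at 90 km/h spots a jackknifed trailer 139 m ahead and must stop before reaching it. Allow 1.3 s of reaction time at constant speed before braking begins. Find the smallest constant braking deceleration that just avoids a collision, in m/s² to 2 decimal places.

Required deceleration ≈ 2.93 m/s²

90 km/h ÷ 3.6 = 25.0000 m/s.
Distance covered during reaction = 25.0000 × 1.3 = 32.500 m.
Distance available for braking: 139 − 32.500 = 106.500 m.
v² = 2a·d ⇒ a = v²/(2d) = 25.0000² / (2 × 106.500) = 625.000 / 213.000 = 2.9343 m/s².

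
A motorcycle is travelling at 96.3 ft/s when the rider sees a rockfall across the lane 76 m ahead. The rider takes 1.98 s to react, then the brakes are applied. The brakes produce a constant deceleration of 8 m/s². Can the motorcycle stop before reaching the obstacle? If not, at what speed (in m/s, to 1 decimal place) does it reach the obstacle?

No — it strikes the obstacle at 24.0 m/s

96.3 ft/s × 0.3048 = 29.3522 m/s.
Reaction distance = 29.3522 × 1.98 = 58.117 m.
Braking distance needed to stop: v²/(2a) = 861.552 / 16.000 = 53.847 m, so total needed = 58.117 + 53.847 = 111.964 m > 76 m — it cannot stop.
Distance remaining when braking begins: 76 − 58.117 = 17.883 m.
v² = v₀² − 2a·d = 861.552 − 2 × 8.000 × 17.883 = 575.424 m²/s².
v = √575.424 = 23.988 m/s.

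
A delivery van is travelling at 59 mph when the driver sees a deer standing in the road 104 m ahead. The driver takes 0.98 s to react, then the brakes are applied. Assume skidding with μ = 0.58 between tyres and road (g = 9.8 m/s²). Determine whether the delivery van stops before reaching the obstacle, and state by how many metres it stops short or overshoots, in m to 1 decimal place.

59 mph × 0.44704 = 26.3754 m/s.
a = μg = 0.58 × 9.8 = 5.684 m/s².
Reaction distance = 26.3754 × 0.98 = 25.848 m.
Braking distance = v²/(2a) = 695.662 / 11.368 = 61.195 m.
Total stopping distance = 25.848 + 61.195 = 87.043 m, vs 104 m available — it stops with 104 − 87.043 = 16.957 m to spare.

Yes — it stops 17.0 m short of the obstacle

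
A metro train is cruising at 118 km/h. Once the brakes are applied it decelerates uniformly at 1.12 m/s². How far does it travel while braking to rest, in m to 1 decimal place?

118 km/h ÷ 3.6 = 32.7778 m/s.
Braking distance = v²/(2a) = 32.7778² / (2 × 1.120) = 1074.384 / 2.240 = 479.636 m.

Braking distance ≈ 479.6 m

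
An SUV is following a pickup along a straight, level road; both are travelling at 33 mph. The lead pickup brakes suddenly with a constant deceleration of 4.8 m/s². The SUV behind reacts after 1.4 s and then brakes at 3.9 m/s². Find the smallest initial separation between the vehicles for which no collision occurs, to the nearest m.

Minimum gap ≈ 26 m

33 mph × 0.44704 = 14.7523 m/s.
Leader travels v²/(2a_L) = 217.630 / 9.600 = 22.670 m before stopping.
Follower covers v·t_r = 14.7523 × 1.4 = 20.653 m while reacting, then v²/(2a_F) = 217.630 / 7.800 = 27.901 m while braking, for a total of 20.653 + 27.901 = 48.554 m.
Since a_F ≤ a_L and the follower starts braking later, the follower is never slower than the leader, so the closest approach is when both have stopped.
Minimum gap = 48.554 − 22.670 = 25.884 m.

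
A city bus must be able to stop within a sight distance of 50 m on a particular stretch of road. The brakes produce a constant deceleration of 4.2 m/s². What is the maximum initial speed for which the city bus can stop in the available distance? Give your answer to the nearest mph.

v²/(2a) = d ⇒ v = √(2 × 4.200 × 50) = √420.00 = 20.4939 m/s.
20.4939 m/s ÷ 0.44704 = 45.844 mph.

Maximum speed ≈ 46 mph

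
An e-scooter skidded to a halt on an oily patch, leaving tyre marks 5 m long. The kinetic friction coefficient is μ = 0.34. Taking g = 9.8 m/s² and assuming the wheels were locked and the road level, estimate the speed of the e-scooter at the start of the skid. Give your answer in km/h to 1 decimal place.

Deceleration a = μg = 0.34 × 9.8 = 3.332 m/s².
v = √(2a·d) = √(2 × 3.332 × 5) = √33.320 = 5.7723 m/s.
= 5.7723 × 3.6 = 20.780 km/h.

Initial speed ≈ 20.8 km/h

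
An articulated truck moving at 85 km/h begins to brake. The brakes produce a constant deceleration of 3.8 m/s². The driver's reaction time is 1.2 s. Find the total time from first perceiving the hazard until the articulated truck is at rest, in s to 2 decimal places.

85 km/h ÷ 3.6 = 23.6111 m/s.
Braking time = v/a = 23.6111 / 3.800 = 6.213 s.
Total = 1.2 + 6.213 = 7.413 s.

Total time ≈ 7.41 s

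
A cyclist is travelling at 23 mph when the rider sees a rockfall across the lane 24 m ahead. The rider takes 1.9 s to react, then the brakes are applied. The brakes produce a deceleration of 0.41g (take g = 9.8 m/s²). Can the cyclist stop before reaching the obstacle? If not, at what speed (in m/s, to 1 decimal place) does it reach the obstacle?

23 mph × 0.44704 = 10.2819 m/s.
a = 0.41 × 9.8 = 4.018 m/s².
Reaction distance = 10.2819 × 1.9 = 19.536 m.
Braking distance needed to stop: v²/(2a) = 105.717 / 8.036 = 13.155 m, so total needed = 19.536 + 13.155 = 32.691 m > 24 m — it cannot stop.
Distance remaining when braking begins: 24 − 19.536 = 4.464 m.
v² = v₀² − 2a·d = 105.717 − 2 × 4.018 × 4.464 = 69.844 m²/s².
v = √69.844 = 8.357 m/s.

No — it strikes the obstacle at 8.4 m/s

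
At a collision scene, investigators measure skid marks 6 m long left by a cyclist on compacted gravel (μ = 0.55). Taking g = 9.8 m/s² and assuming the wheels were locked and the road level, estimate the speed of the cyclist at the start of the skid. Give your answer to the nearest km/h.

Initial speed ≈ 29 km/h

Deceleration a = μg = 0.55 × 9.8 = 5.390 m/s².
v = √(2a·d) = √(2 × 5.390 × 6) = √64.680 = 8.0424 m/s.
= 8.0424 × 3.6 = 28.953 km/h.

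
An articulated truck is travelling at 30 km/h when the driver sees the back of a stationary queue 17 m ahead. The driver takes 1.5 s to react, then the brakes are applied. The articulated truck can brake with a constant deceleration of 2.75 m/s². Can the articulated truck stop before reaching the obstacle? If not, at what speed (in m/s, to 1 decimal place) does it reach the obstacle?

No — it strikes the obstacle at 6.7 m/s

30 km/h ÷ 3.6 = 8.3333 m/s.
Reaction distance = 8.3333 × 1.5 = 12.500 m.
Braking distance needed to stop: v²/(2a) = 69.444 / 5.500 = 12.626 m, so total needed = 12.500 + 12.626 = 25.126 m > 17 m — it cannot stop.
Distance remaining when braking begins: 17 − 12.500 = 4.500 m.
v² = v₀² − 2a·d = 69.444 − 2 × 2.750 × 4.500 = 44.694 m²/s².
v = √44.694 = 6.685 m/s.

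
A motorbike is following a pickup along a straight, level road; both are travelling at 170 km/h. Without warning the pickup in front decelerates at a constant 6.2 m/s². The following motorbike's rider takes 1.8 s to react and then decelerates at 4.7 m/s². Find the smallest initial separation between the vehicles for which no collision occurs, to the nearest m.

170 km/h ÷ 3.6 = 47.2222 m/s.
Leader travels v²/(2a_L) = 2229.936 / 12.400 = 179.834 m before stopping.
Follower covers v·t_r = 47.2222 × 1.8 = 85.000 m while reacting, then v²/(2a_F) = 2229.936 / 9.400 = 237.227 m while braking, for a total of 85.000 + 237.227 = 322.227 m.
Since a_F ≤ a_L and the follower starts braking later, the follower is never slower than the leader, so the closest approach is when both have stopped.
Minimum gap = 322.227 − 179.834 = 142.393 m.

Minimum gap ≈ 142 m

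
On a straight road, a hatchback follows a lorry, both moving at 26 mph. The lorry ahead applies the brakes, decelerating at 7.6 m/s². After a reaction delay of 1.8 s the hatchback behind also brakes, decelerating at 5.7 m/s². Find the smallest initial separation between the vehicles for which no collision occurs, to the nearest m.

Minimum gap ≈ 24 m

26 mph × 0.44704 = 11.6230 m/s.
Leader travels v²/(2a_L) = 135.094 / 15.200 = 8.888 m before stopping.
Follower covers v·t_r = 11.6230 × 1.8 = 20.921 m while reacting, then v²/(2a_F) = 135.094 / 11.400 = 11.850 m while braking, for a total of 20.921 + 11.850 = 32.771 m.
Since a_F ≤ a_L and the follower starts braking later, the follower is never slower than the leader, so the closest approach is when both have stopped.
Minimum gap = 32.771 − 8.888 = 23.883 m.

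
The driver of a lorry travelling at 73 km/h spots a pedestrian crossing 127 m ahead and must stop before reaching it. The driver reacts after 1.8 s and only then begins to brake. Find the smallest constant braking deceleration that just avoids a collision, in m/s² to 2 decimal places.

Required deceleration ≈ 2.27 m/s²

73 km/h ÷ 3.6 = 20.2778 m/s.
Distance covered during reaction = 20.2778 × 1.8 = 36.500 m.
Distance available for braking: 127 − 36.500 = 90.500 m.
v² = 2a·d ⇒ a = v²/(2d) = 20.2778² / (2 × 90.500) = 411.189 / 181.000 = 2.2718 m/s².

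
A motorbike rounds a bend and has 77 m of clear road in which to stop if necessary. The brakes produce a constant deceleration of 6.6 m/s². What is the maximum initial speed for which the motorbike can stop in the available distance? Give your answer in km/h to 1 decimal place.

v²/(2a) = d ⇒ v = √(2 × 6.600 × 77) = √1016.40 = 31.8810 m/s.
31.8810 m/s × 3.6 = 114.772 km/h.

Maximum speed ≈ 114.8 km/h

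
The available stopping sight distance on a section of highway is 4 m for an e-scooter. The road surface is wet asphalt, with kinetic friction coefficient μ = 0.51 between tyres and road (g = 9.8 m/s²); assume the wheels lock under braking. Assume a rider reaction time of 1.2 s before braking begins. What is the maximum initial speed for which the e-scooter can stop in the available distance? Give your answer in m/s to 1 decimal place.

a = μg = 0.51 × 9.8 = 4.998 m/s².
Stopping distance: v·t_r + v²/(2a) = 4 with t_r = 1.2 s and a = 4.998 m/s².
So v² + 11.995 v − 39.98 = 0.
Positive root: v = −a·t_r + √((a·t_r)² + 2a·d) = −5.998 + √(35.976 + 39.98) = 2.7173 m/s.

Maximum speed ≈ 2.7 m/s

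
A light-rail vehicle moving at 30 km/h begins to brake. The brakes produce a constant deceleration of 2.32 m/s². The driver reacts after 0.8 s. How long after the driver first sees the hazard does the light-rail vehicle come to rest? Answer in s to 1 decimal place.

Total time ≈ 4.4 s

30 km/h ÷ 3.6 = 8.3333 m/s.
Braking time = v/a = 8.3333 / 2.320 = 3.592 s.
Total = 0.8 + 3.592 = 4.392 s.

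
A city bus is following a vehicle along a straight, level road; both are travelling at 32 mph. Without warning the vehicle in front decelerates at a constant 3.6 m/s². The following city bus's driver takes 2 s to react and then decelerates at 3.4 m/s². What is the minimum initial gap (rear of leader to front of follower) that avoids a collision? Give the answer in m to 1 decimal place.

Minimum gap ≈ 30.3 m

32 mph × 0.44704 = 14.3053 m/s.
Leader travels v²/(2a_L) = 204.642 / 7.200 = 28.422 m before stopping.
Follower covers v·t_r = 14.3053 × 2 = 28.611 m while reacting, then v²/(2a_F) = 204.642 / 6.800 = 30.094 m while braking, for a total of 28.611 + 30.094 = 58.705 m.
Since a_F ≤ a_L and the follower starts braking later, the follower is never slower than the leader, so the closest approach is when both have stopped.
Minimum gap = 58.705 − 28.422 = 30.283 m.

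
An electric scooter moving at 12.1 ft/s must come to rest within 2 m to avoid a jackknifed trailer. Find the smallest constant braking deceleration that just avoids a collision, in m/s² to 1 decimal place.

12.1 ft/s × 0.3048 = 3.6881 m/s.
v² = 2a·d ⇒ a = v²/(2d) = 3.6881² / (2 × 2.000) = 13.602 / 4.000 = 3.4005 m/s².

Required deceleration ≈ 3.4 m/s²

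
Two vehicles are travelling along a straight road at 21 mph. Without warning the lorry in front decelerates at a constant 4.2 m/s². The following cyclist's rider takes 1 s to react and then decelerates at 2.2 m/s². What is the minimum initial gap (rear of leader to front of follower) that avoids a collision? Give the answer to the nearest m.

21 mph × 0.44704 = 9.3878 m/s.
Leader travels v²/(2a_L) = 88.131 / 8.400 = 10.492 m before stopping.
Follower covers v·t_r = 9.3878 × 1 = 9.388 m while reacting, then v²/(2a_F) = 88.131 / 4.400 = 20.030 m while braking, for a total of 9.388 + 20.030 = 29.418 m.
Since a_F ≤ a_L and the follower starts braking later, the follower is never slower than the leader, so the closest approach is when both have stopped.
Minimum gap = 29.418 − 10.492 = 18.926 m.

Minimum gap ≈ 19 m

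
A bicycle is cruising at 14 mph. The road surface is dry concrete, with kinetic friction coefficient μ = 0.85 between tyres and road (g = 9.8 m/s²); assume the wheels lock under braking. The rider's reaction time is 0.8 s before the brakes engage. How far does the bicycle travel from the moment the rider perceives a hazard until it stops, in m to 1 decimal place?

14 mph × 0.44704 = 6.2586 m/s.
a = μg = 0.85 × 9.8 = 8.330 m/s².
Reaction distance = v·t_r = 6.2586 × 0.8 = 5.007 m.
Braking distance = v²/(2a) = 6.2586² / (2 × 8.330) = 39.170 / 16.660 = 2.351 m.
Total = 5.007 + 2.351 = 7.358 m.

Total stopping distance ≈ 7.4 m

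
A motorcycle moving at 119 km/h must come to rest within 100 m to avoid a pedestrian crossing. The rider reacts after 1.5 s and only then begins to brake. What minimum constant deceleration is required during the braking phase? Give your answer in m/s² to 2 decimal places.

119 km/h ÷ 3.6 = 33.0556 m/s.
Distance covered during reaction = 33.0556 × 1.5 = 49.583 m.
Distance available for braking: 100 − 49.583 = 50.417 m.
v² = 2a·d ⇒ a = v²/(2d) = 33.0556² / (2 × 50.417) = 1092.673 / 100.834 = 10.8364 m/s².

Required deceleration ≈ 10.84 m/s²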